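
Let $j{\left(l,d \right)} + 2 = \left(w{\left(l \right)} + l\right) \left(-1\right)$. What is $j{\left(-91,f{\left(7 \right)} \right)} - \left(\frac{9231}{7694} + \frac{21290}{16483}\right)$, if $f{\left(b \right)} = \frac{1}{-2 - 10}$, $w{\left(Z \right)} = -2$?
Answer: $\frac{11224678549}{126820202} \approx 88.509$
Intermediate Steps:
$f{\left(b \right)} = - \frac{1}{12}$ ($f{\left(b \right)} = \frac{1}{-12} = - \frac{1}{12}$)
$j{\left(l,d \right)} = - l$ ($j{\left(l,d \right)} = -2 + \left(-2 + l\right) \left(-1\right) = -2 - \left(-2 + l\right) = - l$)
$j{\left(-91,f{\left(7 \right)} \right)} - \left(\frac{9231}{7694} + \frac{21290}{16483}\right) = \left(-1\right) \left(-91\right) - \left(\frac{9231}{7694} + \frac{21290}{16483}\right) = 91 - \frac{315959833}{126820202} = \frac{11224678549}{126820202}$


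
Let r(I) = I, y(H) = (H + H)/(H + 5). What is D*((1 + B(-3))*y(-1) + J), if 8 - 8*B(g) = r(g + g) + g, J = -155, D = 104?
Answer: -32565/2 ≈ -16283.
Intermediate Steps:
y(H) = 2*H/(5 + H) (y(H) = (2*H)/(5 + H) = 2*H/(5 + H))
B(g) = 1 - 3*g/8 (B(g) = 1 - ((g + g) + g)/8 = 1 - (2*g + g)/8 = 1 - 3*g/8)
D*((1 + B(-3))*y(-1) + J) = 104*((1 + (1 - 3/8*(-3)))*(2*(-1)/(5 - 1)) - 155) = 104*((1 + (1 + 9/8))*(2*(-1)/4) - 155) = 104*((1 + 17/8)*(2*(-1)*(1/4)) - 155) = 104*((25/8)*(-1/2) - 155) = 104*(-25/16 - 155) = 104*(-2505/16) = -32565/2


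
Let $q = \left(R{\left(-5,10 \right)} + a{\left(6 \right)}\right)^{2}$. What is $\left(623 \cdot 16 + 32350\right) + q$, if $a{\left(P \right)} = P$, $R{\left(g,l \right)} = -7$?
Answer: $42319$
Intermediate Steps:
$q = 1$ ($q = \left(-7 + 6\right)^{2} = \left(-1\right)^{2} = 1$)
$\left(623 \cdot 16 + 32350\right) + q = \left(623 \cdot 16 + 32350\right) + 1 = \left(9968 + 32350\right) + 1 = 42318 + 1 = 42319$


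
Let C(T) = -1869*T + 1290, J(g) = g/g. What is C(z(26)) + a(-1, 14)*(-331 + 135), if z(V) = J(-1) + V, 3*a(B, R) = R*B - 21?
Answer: -140659/3 ≈ -46886.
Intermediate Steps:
J(g) = 1
a(B, R) = -7 + B*R/3 (a(B, R) = (R*B - 21)/3 = (B*R - 21)/3 = (-21 + B*R)/3 = -7 + B*R/3)
z(V) = 1 + V
C(T) = 1290 - 1869*T
C(z(26)) + a(-1, 14)*(-331 + 135) = (1290 - 1869*(1 + 26)) + (-7 + (⅓)*(-1)*14)*(-331 + 135) = (1290 - 1869*27) + (-7 - 14/3)*(-196) = (1290 - 50463) - 35/3*(-196) = -49173 + 6860/3 = -140659/3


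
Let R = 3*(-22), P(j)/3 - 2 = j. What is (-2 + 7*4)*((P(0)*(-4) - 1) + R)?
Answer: -2366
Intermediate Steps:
P(j) = 6 + 3*j
R = -66
(-2 + 7*4)*((P(0)*(-4) - 1) + R) = (-2 + 7*4)*(((6 + 3*0)*(-4) - 1) - 66) = (-2 + 28)*(((6 + 0)*(-4) - 1) - 66) = 26*((6*(-4) - 1) - 66) = 26*((-24 - 1) - 66) = 26*(-25 - 66) = 26*(-91) = -2366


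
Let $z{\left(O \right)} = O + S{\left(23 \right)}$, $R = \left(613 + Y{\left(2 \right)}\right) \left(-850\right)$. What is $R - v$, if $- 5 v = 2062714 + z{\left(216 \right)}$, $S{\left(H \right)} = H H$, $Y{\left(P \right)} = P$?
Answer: $- \frac{550291}{5} \approx -1.1006 \cdot 10^{5}$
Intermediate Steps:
$S{\left(H \right)} = H^{2}$
$R = -522750$ ($R = \left(613 + 2\right) \left(-850\right) = 615 \left(-850\right) = -522750$)
$z{\left(O \right)} = 529 + O$ ($z{\left(O \right)} = O + 23^{2} = O + 529 = 529 + O$)
$v = - \frac{2063459}{5}$ ($v = - \frac{2062714 + \left(529 + 216\right)}{5} = - \frac{2062714 + 745}{5} = \left(- \frac{1}{5}\right) 2063459 = - \frac{2063459}{5} \approx -4.1269 \cdot 10^{5}$)
$R - v = -522750 - - \frac{2063459}{5} = -522750 + \frac{2063459}{5} = - \frac{550291}{5}$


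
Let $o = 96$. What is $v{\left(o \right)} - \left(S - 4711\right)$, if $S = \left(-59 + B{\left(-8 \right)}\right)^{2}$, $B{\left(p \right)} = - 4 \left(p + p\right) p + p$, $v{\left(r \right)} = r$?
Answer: $-330434$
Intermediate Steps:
$B{\left(p \right)} = p - 8 p^{2}$ ($B{\left(p \right)} = - 4 \cdot 2 p p + p = - 8 p p + p = - 8 p^{2} + p = p - 8 p^{2}$)
$S = 335241$ ($S = \left(-59 - 8 \left(1 - -64\right)\right)^{2} = \left(-59 - 8 \left(1 + 64\right)\right)^{2} = \left(-59 - 520\right)^{2} = \left(-579\right)^{2} = 335241$)
$v{\left(o \right)} - \left(S - 4711\right) = 96 - \left(335241 - 4711\right) = 96 - 330530 = -330434$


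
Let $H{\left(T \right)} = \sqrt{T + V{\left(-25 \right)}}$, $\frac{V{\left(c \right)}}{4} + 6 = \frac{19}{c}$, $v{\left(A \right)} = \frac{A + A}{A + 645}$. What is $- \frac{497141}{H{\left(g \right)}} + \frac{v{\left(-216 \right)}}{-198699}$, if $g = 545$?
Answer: $\frac{48}{9471319} - \frac{2485705 \sqrt{12949}}{12949} \approx -21844.0$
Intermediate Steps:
$v{\left(A \right)} = \frac{2 A}{645 + A}$
$V{\left(c \right)} = -24 + \frac{76}{c}$ ($V{\left(c \right)} = -24 + 4 \frac{19}{c} = -24 + \frac{76}{c}$)
$H{\left(T \right)} = \sqrt{- \frac{676}{25} + T}$ ($H{\left(T \right)} = \sqrt{T - \left(24 - \frac{76}{-25}\right)} = \sqrt{T + \left(-24 + 76 \left(- \frac{1}{25}\right)\right)} = \sqrt{T - \frac{676}{25}} = \sqrt{- \frac{676}{25} + T}$)
$- \frac{497141}{H{\left(g \right)}} + \frac{v{\left(-216 \right)}}{-198699} = - \frac{497141}{\frac{1}{5} \sqrt{-676 + 25 \cdot 545}} + \frac{2 \left(-216\right) \frac{1}{645 - 216}}{-198699} = - \frac{497141}{\frac{1}{5} \sqrt{-676 + 13625}} + 2 \left(-216\right) \frac{1}{429} \left(- \frac{1}{198699}\right) = - \frac{497141}{\frac{1}{5} \sqrt{12949}} + 2 \left(-216\right) \frac{1}{429} \left(- \frac{1}{198699}\right) = - 497141 \frac{5 \sqrt{12949}}{12949} - - \frac{48}{9471319} = - \frac{2485705 \sqrt{12949}}{12949} + \frac{48}{9471319} = \frac{48}{9471319} - \frac{2485705 \sqrt{12949}}{12949}$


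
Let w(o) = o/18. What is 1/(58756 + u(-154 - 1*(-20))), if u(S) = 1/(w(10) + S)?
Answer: 1201/70565947 ≈ 1.7020e-5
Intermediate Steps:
w(o) = o/18 (w(o) = o*(1/18) = o/18)
u(S) = 1/(5/9 + S) (u(S) = 1/((1/18)*10 + S) = 1/(5/9 + S))
1/(58756 + u(-154 - 1*(-20))) = 1/(58756 + 9/(5 + 9*(-154 - 1*(-20)))) = 1/(58756 + 9/(5 + 9*(-154 + 20))) = 1/(58756 + 9/(5 + 9*(-134))) = 1/(58756 + 9/(5 - 1206)) = 1/(58756 + 9/(-1201)) = 1/(58756 + 9*(-1/1201)) = 1/(58756 - 9/1201) = 1/(70565947/1201) = 1201/70565947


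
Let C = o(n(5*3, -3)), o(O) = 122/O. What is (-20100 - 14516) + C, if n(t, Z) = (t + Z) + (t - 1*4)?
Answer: -796046/23 ≈ -34611.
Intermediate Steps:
n(t, Z) = -4 + Z + 2*t (n(t, Z) = (Z + t) + (t - 4) = (Z + t) + (-4 + t) = -4 + Z + 2*t)
C = 122/23 (C = 122/(-4 - 3 + 2*(5*3)) = 122/(-4 - 3 + 2*15) = 122/(-4 - 3 + 30) = 122/23 ≈ 5.3044)
(-20100 - 14516) + C = (-20100 - 14516) + 122/23 = -34616 + 122/23 = -796046/23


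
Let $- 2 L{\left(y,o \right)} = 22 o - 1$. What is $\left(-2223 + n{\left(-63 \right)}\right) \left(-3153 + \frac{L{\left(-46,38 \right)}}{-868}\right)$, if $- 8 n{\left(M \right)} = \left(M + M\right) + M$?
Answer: $\frac{96293440935}{13888} \approx 6.9336 \cdot 10^{6}$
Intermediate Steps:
$n{\left(M \right)} = - \frac{3 M}{8}$ ($n{\left(M \right)} = - \frac{\left(M + M\right) + M}{8} = - \frac{2 M + M}{8} = - \frac{3 M}{8}$)
$L{\left(y,o \right)} = \frac{1}{2} - 11 o$ ($L{\left(y,o \right)} = - \frac{22 o - 1}{2} = - \frac{-1 + 22 o}{2} = \frac{1}{2} - 11 o$)
$\left(-2223 + n{\left(-63 \right)}\right) \left(-3153 + \frac{L{\left(-46,38 \right)}}{-868}\right) = \left(-2223 - - \frac{189}{8}\right) \left(-3153 + \frac{\frac{1}{2} - 418}{-868}\right) = \left(-2223 + \frac{189}{8}\right) \left(-3153 + \left(\frac{1}{2} - 418\right) \left(- \frac{1}{868}\right)\right) = - \frac{17595 \left(-3153 - - \frac{835}{1736}\right)}{8} = - \frac{17595 \left(-3153 + \frac{835}{1736}\right)}{8} = \left(- \frac{17595}{8}\right) \left(- \frac{5472773}{1736}\right) = \frac{96293440935}{13888}$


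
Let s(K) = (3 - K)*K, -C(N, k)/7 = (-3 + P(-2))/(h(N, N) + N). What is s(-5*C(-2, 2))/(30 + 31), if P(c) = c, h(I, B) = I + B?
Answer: -27475/2196 ≈ -12.511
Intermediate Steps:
h(I, B) = B + I
C(N, k) = 35/(3*N) (C(N, k) = -7*(-3 - 2)/((N + N) + N) = -(-35)/(2*N + N) = -(-35)/(3*N) = 35/(3*N))
s(K) = K*(3 - K)
s(-5*C(-2, 2))/(30 + 31) = ((-175/(3*(-2)))*(3 - (-5)*(35/3)/(-2)))/(30 + 31) = ((-175*(-1)/(3*2))*(3 - (-5)*(35/3)*(-1/2)))/61 = ((-5*(-35/6))*(3 - (-5)*(-35)/6))*(1/61) = (175*(3 - 1*175/6)/6)*(1/61) = (175*(3 - 175/6)/6)*(1/61) = ((175/6)*(-157/6))*(1/61) = -27475/36*1/61 = -27475/2196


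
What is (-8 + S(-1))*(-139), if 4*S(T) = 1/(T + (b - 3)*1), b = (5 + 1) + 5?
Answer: 30997/28 ≈ 1107.0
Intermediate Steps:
b = 11 (b = 6 + 5 = 11)
S(T) = 1/(4*(8 + T)) (S(T) = 1/(4*(T + (11 - 3)*1)) = 1/(4*(T + 8*1)) = 1/(4*(T + 8)) = 1/(4*(8 + T)))
(-8 + S(-1))*(-139) = (-8 + 1/(4*(8 - 1)))*(-139) = (-8 + (¼)/7)*(-139) = (-8 + (¼)*(⅐))*(-139) = (-8 + 1/28)*(-139) = -223/28*(-139) = 30997/28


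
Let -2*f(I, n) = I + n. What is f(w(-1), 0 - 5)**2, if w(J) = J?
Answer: 9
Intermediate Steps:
f(I, n) = -I/2 - n/2 (f(I, n) = -(I + n)/2 = -I/2 - n/2)
f(w(-1), 0 - 5)**2 = (-1/2*(-1) - (0 - 5)/2)**2 = (1/2 - 1/2*(-5))**2 = (1/2 + 5/2)**2 = 3**2 = 9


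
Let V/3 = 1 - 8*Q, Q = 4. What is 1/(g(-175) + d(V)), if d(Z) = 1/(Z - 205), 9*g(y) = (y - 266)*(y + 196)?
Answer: -298/306643 ≈ -0.00097181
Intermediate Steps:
g(y) = (-266 + y)*(196 + y)/9 (g(y) = ((y - 266)*(y + 196))/9 = ((-266 + y)*(196 + y))/9 = (-266 + y)*(196 + y)/9)
V = -93 (V = 3*(1 - 8*4) = 3*(1 - 32) = 3*(-31) = -93)
d(Z) = 1/(-205 + Z)
1/(g(-175) + d(V)) = 1/((-52136/9 - 70/9*(-175) + (⅑)*(-175)²) + 1/(-205 - 93)) = 1/((-52136/9 + 12250/9 + (⅑)*30625) + 1/(-298)) = 1/((-52136/9 + 12250/9 + 30625/9) - 1/298) = 1/(-1029 - 1/298) = 1/(-306643/298) = -298/306643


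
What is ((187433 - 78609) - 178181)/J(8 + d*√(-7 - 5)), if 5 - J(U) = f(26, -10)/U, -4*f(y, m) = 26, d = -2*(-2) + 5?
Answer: 92476*(-9*√3 + 4*I)/(-31*I + 60*√3) ≈ -13713.0 - 531.14*I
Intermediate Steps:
d = 9 (d = 4 + 5 = 9)
f(y, m) = -13/2 (f(y, m) = -¼*26 = -13/2)
J(U) = 5 + 13/(2*U) (J(U) = 5 - (-13)/(2*U) = 5 + 13/(2*U))
((187433 - 78609) - 178181)/J(8 + d*√(-7 - 5)) = ((187433 - 78609) - 178181)/(5 + 13/(2*(8 + 9*√(-7 - 5)))) = (108824 - 178181)/(5 + 13/(2*(8 + 9*√(-12)))) = -69357/(5 + 13/(2*(8 + 9*(2*I*√3)))) = -69357/(5 + 13/(2*(8 + 18*I*√3)))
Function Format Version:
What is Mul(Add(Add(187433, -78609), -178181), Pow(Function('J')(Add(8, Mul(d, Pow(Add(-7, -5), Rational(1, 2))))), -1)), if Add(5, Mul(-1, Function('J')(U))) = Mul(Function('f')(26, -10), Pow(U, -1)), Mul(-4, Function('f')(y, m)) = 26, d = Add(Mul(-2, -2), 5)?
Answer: Mul(92476, Pow(Add(Mul(-31, I), Mul(60, Pow(3, Rational(1, 2)))), -1), Add(Mul(-9, Pow(3, Rational(1, 2))), Mul(4, I))) ≈ Add(-13713., Mul(-531.14, I))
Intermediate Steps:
d = 9 (d = Add(4, 5) = 9)
Function('f')(y, m) = Rational(-13, 2) (Function('f')(y, m) = Mul(Rational(-1, 4), 26) = Rational(-13, 2))
Function('J')(U) = Add(5, Mul(Rational(13, 2), Pow(U, -1))) (Function('J')(U) = Add(5, Mul(-1, Mul(Rational(-13, 2), Pow(U, -1)))) = Add(5, Mul(Rational(13, 2), Pow(U, -1))))
Mul(Add(Add(187433, -78609), -178181), Pow(Function('J')(Add(8, Mul(d, Pow(Add(-7, -5), Rational(1, 2))))), -1)) = Mul(Add(Add(187433, -78609), -178181), Pow(Add(5, Mul(Rational(13, 2), Pow(Add(8, Mul(9, Pow(Add(-7, -5), Rational(1, 2)))), -1))), -1)) = Mul(Add(108824, -178181), Pow(Add(5, Mul(Rational(13, 2), Pow(Add(8, Mul(9, Pow(-12, Rational(1, 2)))), -1))), -1)) = Mul(-69357, Pow(Add(5, Mul(Rational(13, 2), Pow(Add(8, Mul(9, Mul(2, I, Pow(3, Rational(1, 2))))), -1))), -1)) = Mul(-69357, Pow(Add(5, Mul(Rational(13, 2), Pow(Add(8, Mul(18, I, Pow(3, Rational(1, 2)))), -1))), -1))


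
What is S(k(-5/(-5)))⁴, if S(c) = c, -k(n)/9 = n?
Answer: 6561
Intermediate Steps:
k(n) = -9*n
S(k(-5/(-5)))⁴ = (-(-45)/(-5))⁴ = (-(-45)*(-1)/5)⁴ = (-9*1)⁴ = (-9)⁴ = 6561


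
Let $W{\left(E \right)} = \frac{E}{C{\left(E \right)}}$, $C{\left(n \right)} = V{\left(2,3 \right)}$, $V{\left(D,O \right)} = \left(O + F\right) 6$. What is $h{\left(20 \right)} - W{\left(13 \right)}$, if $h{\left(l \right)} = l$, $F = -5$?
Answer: $\frac{253}{12} \approx 21.083$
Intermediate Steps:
$V{\left(D,O \right)} = -30 + 6 O$ ($V{\left(D,O \right)} = \left(O - 5\right) 6 = \left(-5 + O\right) 6 = -30 + 6 O$)
$C{\left(n \right)} = -12$ ($C{\left(n \right)} = -30 + 6 \cdot 3 = -30 + 18 = -12$)
$W{\left(E \right)} = - \frac{E}{12}$ ($W{\left(E \right)} = \frac{E}{-12} = E \left(- \frac{1}{12}\right) = - \frac{E}{12}$)
$h{\left(20 \right)} - W{\left(13 \right)} = 20 - \left(- \frac{1}{12}\right) 13 = 20 - - \frac{13}{12} = 20 + \frac{13}{12} = \frac{253}{12}$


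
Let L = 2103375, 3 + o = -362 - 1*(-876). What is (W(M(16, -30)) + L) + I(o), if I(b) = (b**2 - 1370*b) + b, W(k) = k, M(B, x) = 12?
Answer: 1664949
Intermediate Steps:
o = 511 (o = -3 + (-362 - 1*(-876)) = -3 + (-362 + 876) = -3 + 514 = 511)
I(b) = b**2 - 1369*b
(W(M(16, -30)) + L) + I(o) = (12 + 2103375) + 511*(-1369 + 511) = 2103387 + 511*(-858) = 2103387 - 438438 = 1664949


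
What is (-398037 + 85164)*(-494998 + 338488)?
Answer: 48967753230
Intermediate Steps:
(-398037 + 85164)*(-494998 + 338488) = -312873*(-156510) = 48967753230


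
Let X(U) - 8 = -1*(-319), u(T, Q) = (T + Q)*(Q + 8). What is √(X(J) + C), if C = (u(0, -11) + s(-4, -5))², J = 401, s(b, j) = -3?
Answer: √1227 ≈ 35.029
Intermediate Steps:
u(T, Q) = (8 + Q)*(Q + T) (u(T, Q) = (Q + T)*(8 + Q) = (8 + Q)*(Q + T))
X(U) = 327 (X(U) = 8 - 1*(-319) = 8 + 319 = 327)
C = 900 (C = (((-11)² + 8*(-11) + 8*0 - 11*0) - 3)² = ((121 - 88 + 0 + 0) - 3)² = (33 - 3)² = 30² = 900)
√(X(J) + C) = √(327 + 900) = √1227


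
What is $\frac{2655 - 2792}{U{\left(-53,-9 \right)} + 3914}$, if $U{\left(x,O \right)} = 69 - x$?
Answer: $- \frac{137}{4036} \approx -0.033944$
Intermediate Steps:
$\frac{2655 - 2792}{U{\left(-53,-9 \right)} + 3914} = \frac{2655 - 2792}{\left(69 - -53\right) + 3914} = - \frac{137}{\left(69 + 53\right) + 3914} = - \frac{137}{122 + 3914} = - \frac{137}{4036}$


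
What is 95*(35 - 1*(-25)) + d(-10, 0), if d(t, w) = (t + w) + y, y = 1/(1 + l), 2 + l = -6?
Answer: 39829/7 ≈ 5689.9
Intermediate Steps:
l = -8 (l = -2 - 6 = -8)
y = -1/7 (y = 1/(1 - 8) = 1/(-7) = -1/7 ≈ -0.14286)
d(t, w) = -1/7 + t + w (d(t, w) = (t + w) - 1/7 = -1/7 + t + w)
95*(35 - 1*(-25)) + d(-10, 0) = 95*(35 - 1*(-25)) + (-1/7 - 10 + 0) = 95*(35 + 25) - 71/7 = 95*60 - 71/7 = 5700 - 71/7 = 39829/7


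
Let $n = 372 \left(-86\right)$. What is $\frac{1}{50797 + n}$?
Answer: $\frac{1}{18805} \approx 5.3177 \cdot 10^{-5}$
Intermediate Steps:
$n = -31992$
$\frac{1}{50797 + n} = \frac{1}{50797 - 31992} = \frac{1}{18805}$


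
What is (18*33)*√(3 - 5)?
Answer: 594*I*√2 ≈ 840.04*I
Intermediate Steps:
(18*33)*√(3 - 5) = 594*√(-2) = 594*(I*√2) = 594*I*√2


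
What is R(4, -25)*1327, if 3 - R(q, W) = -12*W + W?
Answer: -360944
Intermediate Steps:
R(q, W) = 3 + 11*W (R(q, W) = 3 - (-12*W + W) = 3 - (-11)*W = 3 + 11*W)
R(4, -25)*1327 = (3 + 11*(-25))*1327 = (3 - 275)*1327 = -272*1327 = -360944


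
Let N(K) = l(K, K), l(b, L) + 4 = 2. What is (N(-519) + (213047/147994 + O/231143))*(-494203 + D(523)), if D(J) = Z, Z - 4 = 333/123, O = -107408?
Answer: 32296756906670160/63750857401 ≈ 5.0661e+5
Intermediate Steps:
l(b, L) = -2 (l(b, L) = -4 + 2 = -2)
Z = 275/41 (Z = 4 + 333/123 = 4 + 333*(1/123) = 4 + 111/41 = 275/41 ≈ 6.7073)
D(J) = 275/41
N(K) = -2
(N(-519) + (213047/147994 + O/231143))*(-494203 + D(523)) = (-2 + (213047/147994 - 107408/231143))*(-494203 + 275/41) = (-2 + (213047*(1/147994) - 107408*1/231143))*(-20262048/41) = (-2 + (213047/147994 - 107408/231143))*(-20262048/41) = (-2 + 3031689379/3109797922)*(-20262048/41) = -3187906465/3109797922*(-20262048/41) = 32296756906670160/63750857401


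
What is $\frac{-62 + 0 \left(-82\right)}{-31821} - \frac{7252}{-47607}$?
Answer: $\frac{3709802}{24046069} \approx 0.15428$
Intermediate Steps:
$\frac{-62 + 0 \left(-82\right)}{-31821} - \frac{7252}{-47607} = \left(-62 + 0\right) \left(- \frac{1}{31821}\right) - - \frac{1036}{6801} = \left(-62\right) \left(- \frac{1}{31821}\right) + \frac{1036}{6801} = \frac{62}{31821} + \frac{1036}{6801} = \frac{3709802}{24046069}$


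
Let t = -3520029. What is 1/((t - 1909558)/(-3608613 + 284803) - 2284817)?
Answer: -3323810/7594292163183 ≈ -4.3767e-7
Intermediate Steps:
1/((t - 1909558)/(-3608613 + 284803) - 2284817) = 1/((-3520029 - 1909558)/(-3608613 + 284803) - 2284817) = 1/(-5429587/(-3323810) - 2284817) = 1/(-5429587*(-1/3323810) - 2284817) = 1/(5429587/3323810 - 2284817) = 1/(-7594292163183/3323810) = -3323810/7594292163183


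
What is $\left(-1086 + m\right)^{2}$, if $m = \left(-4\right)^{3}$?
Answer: $1322500$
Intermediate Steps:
$m = -64$
$\left(-1086 + m\right)^{2} = \left(-1086 - 64\right)^{2} = \left(-1150\right)^{2} = 1322500$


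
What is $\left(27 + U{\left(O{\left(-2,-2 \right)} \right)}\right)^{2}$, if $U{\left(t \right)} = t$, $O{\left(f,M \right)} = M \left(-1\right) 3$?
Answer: $1089$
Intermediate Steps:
$O{\left(f,M \right)} = - 3 M$ ($O{\left(f,M \right)} = - M 3 = - 3 M$)
$\left(27 + U{\left(O{\left(-2,-2 \right)} \right)}\right)^{2} = \left(27 - -6\right)^{2} = \left(27 + 6\right)^{2} = 33^{2} = 1089$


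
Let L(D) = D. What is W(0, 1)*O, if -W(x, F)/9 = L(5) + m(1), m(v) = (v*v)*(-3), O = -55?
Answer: 990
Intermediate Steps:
m(v) = -3*v² (m(v) = v²*(-3) = -3*v²)
W(x, F) = -18 (W(x, F) = -9*(5 - 3*1²) = -9*(5 - 3*1) = -9*(5 - 3) = -9*2 = -18)
W(0, 1)*O = -18*(-55) = 990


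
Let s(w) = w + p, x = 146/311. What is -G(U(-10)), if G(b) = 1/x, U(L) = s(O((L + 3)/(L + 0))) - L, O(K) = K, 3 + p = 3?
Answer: -311/146 ≈ -2.1301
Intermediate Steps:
x = 146/311 (x = 146*(1/311) = 146/311 ≈ 0.46945)
p = 0 (p = -3 + 3 = 0)
s(w) = w (s(w) = w + 0 = w)
U(L) = -L + (3 + L)/L (U(L) = (L + 3)/(L + 0) - L = (3 + L)/L - L = -L + (3 + L)/L)
G(b) = 311/146 (G(b) = 1/(146/311) = 311/146)
-G(U(-10)) = -1*311/146 = -311/146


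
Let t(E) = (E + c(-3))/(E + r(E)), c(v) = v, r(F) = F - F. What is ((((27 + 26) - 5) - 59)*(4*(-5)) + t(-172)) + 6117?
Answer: 1090139/172 ≈ 6338.0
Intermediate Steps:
r(F) = 0
t(E) = (-3 + E)/E (t(E) = (E - 3)/(E + 0) = (-3 + E)/E)
((((27 + 26) - 5) - 59)*(4*(-5)) + t(-172)) + 6117 = ((((27 + 26) - 5) - 59)*(4*(-5)) + (-3 - 172)/(-172)) + 6117 = (((53 - 5) - 59)*(-20) - 1/172*(-175)) + 6117 = ((48 - 59)*(-20) + 175/172) + 6117 = (-11*(-20) + 175/172) + 6117 = (220 + 175/172) + 6117 = 38015/172 + 6117 = 1090139/172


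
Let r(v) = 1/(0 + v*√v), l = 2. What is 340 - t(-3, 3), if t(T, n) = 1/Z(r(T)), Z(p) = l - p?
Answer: 37006/109 - 3*I*√3/109 ≈ 339.5 - 0.047671*I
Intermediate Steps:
r(v) = v^(-3/2) (r(v) = 1/(0 + v^(3/2)) = 1/(v^(3/2)) = v^(-3/2))
Z(p) = 2 - p
t(T, n) = 1/(2 - 1/T^(3/2))
340 - t(-3, 3) = 340 - (-3)^(3/2)/(-1 + 2*(-3)^(3/2)) = 340 - (-3*I*√3)/(-1 + 2*(-3*I*√3)) = 340 - (-3*I*√3)/(-1 - 6*I*√3) = 340 - (-3)*I*√3/(-1 - 6*I*√3) = 340 + 3*I*√3/(-1 - 6*I*√3)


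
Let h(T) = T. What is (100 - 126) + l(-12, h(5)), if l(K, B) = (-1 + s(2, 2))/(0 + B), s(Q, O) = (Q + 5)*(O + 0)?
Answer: -117/5 ≈ -23.400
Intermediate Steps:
s(Q, O) = O*(5 + Q) (s(Q, O) = (5 + Q)*O = O*(5 + Q))
l(K, B) = 13/B (l(K, B) = (-1 + 2*(5 + 2))/(0 + B) = (-1 + 2*7)/B = (-1 + 14)/B = 13/B)
(100 - 126) + l(-12, h(5)) = (100 - 126) + 13/5 = -26 + 13*(1/5) = -26 + 13/5 = -117/5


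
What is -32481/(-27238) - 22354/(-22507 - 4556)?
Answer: 1487911555/737141994 ≈ 2.0185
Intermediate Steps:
-32481/(-27238) - 22354/(-22507 - 4556) = -32481*(-1/27238) - 22354/(-27063) = 32481/27238 - 22354*(-1/27063) = 32481/27238 + 22354/27063 = 1487911555/737141994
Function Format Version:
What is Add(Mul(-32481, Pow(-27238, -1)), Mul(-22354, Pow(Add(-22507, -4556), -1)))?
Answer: Rational(1487911555, 737141994) ≈ 2.0185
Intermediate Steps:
Add(Mul(-32481, Pow(-27238, -1)), Mul(-22354, Pow(Add(-22507, -4556), -1))) = Add(Mul(-32481, Rational(-1, 27238)), Mul(-22354, Pow(-27063, -1))) = Add(Rational(32481, 27238), Mul(-22354, Rational(-1, 27063))) = Add(Rational(32481, 27238), Rational(22354, 27063)) = Rational(1487911555, 737141994)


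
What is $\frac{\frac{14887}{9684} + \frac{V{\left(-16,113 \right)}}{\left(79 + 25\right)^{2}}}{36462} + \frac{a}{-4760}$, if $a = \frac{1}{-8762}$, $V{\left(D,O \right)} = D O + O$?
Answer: $\frac{7253378563399}{191447112888420480} \approx 3.7887 \cdot 10^{-5}$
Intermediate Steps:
$V{\left(D,O \right)} = O + D O$
$a = - \frac{1}{8762} \approx -0.00011413$
$\frac{\frac{14887}{9684} + \frac{V{\left(-16,113 \right)}}{\left(79 + 25\right)^{2}}}{36462} + \frac{a}{-4760} = \frac{\frac{14887}{9684} + \frac{113 \left(1 - 16\right)}{\left(79 + 25\right)^{2}}}{36462} - \frac{1}{8762 \left(-4760\right)} = \left(14887 \cdot \frac{1}{9684} + \frac{113 \left(-15\right)}{104^{2}}\right) \frac{1}{36462} - - \frac{1}{41707120} = \left(\frac{14887}{9684} - \frac{1695}{10816}\right) \frac{1}{36462} + \frac{1}{41707120} = \frac{36150853}{26185536} \cdot \frac{1}{36462} + \frac{1}{41707120} = \frac{36150853}{954777013632} + \frac{1}{41707120} = \frac{7253378563399}{191447112888420480}$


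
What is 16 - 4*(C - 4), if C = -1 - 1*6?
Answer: 60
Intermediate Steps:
C = -7 (C = -1 - 6 = -7)
16 - 4*(C - 4) = 16 - 4*(-7 - 4) = 16 - 4*(-11) = 16 + 44 = 60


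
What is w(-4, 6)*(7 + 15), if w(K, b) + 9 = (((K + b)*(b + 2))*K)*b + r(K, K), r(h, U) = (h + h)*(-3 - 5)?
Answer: -7238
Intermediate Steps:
r(h, U) = -16*h (r(h, U) = (2*h)*(-8) = -16*h)
w(K, b) = -9 - 16*K + K*b*(2 + b)*(K + b) (w(K, b) = -9 + ((((K + b)*(b + 2))*K)*b - 16*K) = -9 + ((((K + b)*(2 + b))*K)*b - 16*K) = -9 + ((((2 + b)*(K + b))*K)*b - 16*K) = -9 + ((K*(2 + b)*(K + b))*b - 16*K) = -9 + (K*b*(2 + b)*(K + b) - 16*K) = -9 + (-16*K + K*b*(2 + b)*(K + b)) = -9 - 16*K + K*b*(2 + b)*(K + b))
w(-4, 6)*(7 + 15) = (-9 - 16*(-4) - 4*6³ + (-4)²*6² + 2*(-4)*6² + 2*6*(-4)²)*(7 + 15) = (-9 + 64 - 4*216 + 16*36 + 2*(-4)*36 + 2*6*16)*22 = (-9 + 64 - 864 + 576 - 288 + 192)*22 = -329*22 = -7238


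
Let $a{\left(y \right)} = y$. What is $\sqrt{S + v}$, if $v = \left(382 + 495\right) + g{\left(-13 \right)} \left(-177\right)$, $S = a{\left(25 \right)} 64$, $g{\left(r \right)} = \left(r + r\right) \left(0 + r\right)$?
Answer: $i \sqrt{57349} \approx 239.48 i$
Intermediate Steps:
$g{\left(r \right)} = 2 r^{2}$ ($g{\left(r \right)} = 2 r r = 2 r^{2}$)
$S = 1600$ ($S = 25 \cdot 64 = 1600$)
$v = -58949$ ($v = \left(382 + 495\right) + 2 \left(-13\right)^{2} \left(-177\right) = 877 + 2 \cdot 169 \left(-177\right) = 877 + 338 \left(-177\right) = 877 - 59826 = -58949$)
$\sqrt{S + v} = \sqrt{1600 - 58949} = \sqrt{-57349} = i \sqrt{57349}$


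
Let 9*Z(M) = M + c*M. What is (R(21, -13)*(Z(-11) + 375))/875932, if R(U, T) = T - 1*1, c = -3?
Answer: -23779/3941694 ≈ -0.0060327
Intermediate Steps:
R(U, T) = -1 + T (R(U, T) = T - 1 = -1 + T)
Z(M) = -2*M/9 (Z(M) = (M - 3*M)/9 = (-2*M)/9 = -2*M/9)
(R(21, -13)*(Z(-11) + 375))/875932 = ((-1 - 13)*(-2/9*(-11) + 375))/875932 = -14*(22/9 + 375)*(1/875932) = -14*3397/9*(1/875932) = -47558/9*1/875932 = -23779/3941694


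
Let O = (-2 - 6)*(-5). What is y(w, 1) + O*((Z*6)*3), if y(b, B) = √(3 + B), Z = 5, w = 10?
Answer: 3602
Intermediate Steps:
O = 40 (O = -8*(-5) = 40)
y(w, 1) + O*((Z*6)*3) = √(3 + 1) + 40*((5*6)*3) = √4 + 40*(30*3) = 2 + 40*90 = 2 + 3600 = 3602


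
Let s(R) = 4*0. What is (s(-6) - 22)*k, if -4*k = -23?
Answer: -253/2 ≈ -126.50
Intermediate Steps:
k = 23/4 (k = -1/4*(-23) = 23/4 ≈ 5.7500)
s(R) = 0
(s(-6) - 22)*k = (0 - 22)*(23/4) = -22*23/4 = -253/2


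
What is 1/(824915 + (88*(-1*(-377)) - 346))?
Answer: 1/857745 ≈ 1.1658e-6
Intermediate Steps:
1/(824915 + (88*(-1*(-377)) - 346)) = 1/(824915 + (88*377 - 346)) = 1/(824915 + (33176 - 346)) = 1/(824915 + 32830) = 1/857745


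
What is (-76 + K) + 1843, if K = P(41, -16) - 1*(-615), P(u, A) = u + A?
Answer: 2407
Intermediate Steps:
P(u, A) = A + u
K = 640 (K = (-16 + 41) - 1*(-615) = 25 + 615 = 640)
(-76 + K) + 1843 = (-76 + 640) + 1843 = 564 + 1843 = 2407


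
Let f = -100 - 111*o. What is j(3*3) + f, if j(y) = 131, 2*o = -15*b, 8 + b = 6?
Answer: -1634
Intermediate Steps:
b = -2 (b = -8 + 6 = -2)
o = 15 (o = (-15*(-2))/2 = (½)*30 = 15)
f = -1765 (f = -100 - 111*15 = -100 - 1665 = -1765)
j(3*3) + f = 131 - 1765 = -1634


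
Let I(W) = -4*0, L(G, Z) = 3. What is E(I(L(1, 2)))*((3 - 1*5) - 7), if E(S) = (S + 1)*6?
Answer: -54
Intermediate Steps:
I(W) = 0
E(S) = 6 + 6*S (E(S) = (1 + S)*6 = 6 + 6*S)
E(I(L(1, 2)))*((3 - 1*5) - 7) = (6 + 6*0)*((3 - 1*5) - 7) = (6 + 0)*((3 - 5) - 7) = 6*(-2 - 7) = 6*(-9) = -54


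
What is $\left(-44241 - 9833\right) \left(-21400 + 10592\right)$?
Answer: $584431792$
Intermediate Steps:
$\left(-44241 - 9833\right) \left(-21400 + 10592\right) = \left(-44241 + \left(-9937 + 104\right)\right) \left(-10808\right) = \left(-44241 - 9833\right) \left(-10808\right) = \left(-54074\right) \left(-10808\right) = 584431792$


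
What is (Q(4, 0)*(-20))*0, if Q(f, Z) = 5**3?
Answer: 0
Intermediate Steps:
Q(f, Z) = 125
(Q(4, 0)*(-20))*0 = (125*(-20))*0 = -2500*0 = 0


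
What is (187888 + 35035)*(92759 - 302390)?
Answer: -46731571413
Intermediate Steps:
(187888 + 35035)*(92759 - 302390) = 222923*(-209631) = -46731571413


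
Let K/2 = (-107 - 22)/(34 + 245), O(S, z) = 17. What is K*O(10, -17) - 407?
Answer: -39313/93 ≈ -422.72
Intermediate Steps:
K = -86/93 (K = 2*((-107 - 22)/(34 + 245)) = 2*(-129/279) = 2*(-129*1/279) = 2*(-43/93) = -86/93 ≈ -0.92473)
K*O(10, -17) - 407 = -86/93*17 - 407 = -1462/93 - 407 = -39313/93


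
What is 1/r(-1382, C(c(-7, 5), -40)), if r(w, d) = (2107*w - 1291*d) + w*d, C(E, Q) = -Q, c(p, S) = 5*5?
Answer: -1/3018794 ≈ -3.3126e-7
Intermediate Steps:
c(p, S) = 25
r(w, d) = -1291*d + 2107*w + d*w (r(w, d) = (-1291*d + 2107*w) + d*w = -1291*d + 2107*w + d*w)
1/r(-1382, C(c(-7, 5), -40)) = 1/(-(-1291)*(-40) + 2107*(-1382) - 1*(-40)*(-1382)) = 1/(-1291*40 - 2911874 + 40*(-1382)) = 1/(-51640 - 2911874 - 55280) = 1/(-3018794) = -1/3018794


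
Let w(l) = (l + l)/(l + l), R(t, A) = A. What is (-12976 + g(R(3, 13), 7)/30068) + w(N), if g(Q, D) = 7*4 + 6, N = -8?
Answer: -195066133/15034 ≈ -12975.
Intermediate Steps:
w(l) = 1 (w(l) = (2*l)/((2*l)) = (2*l)*(1/(2*l)) = 1)
g(Q, D) = 34 (g(Q, D) = 28 + 6 = 34)
(-12976 + g(R(3, 13), 7)/30068) + w(N) = (-12976 + 34/30068) + 1 = (-12976 + 34*(1/30068)) + 1 = (-12976 + 17/15034) + 1 = -195081167/15034 + 1 = -195066133/15034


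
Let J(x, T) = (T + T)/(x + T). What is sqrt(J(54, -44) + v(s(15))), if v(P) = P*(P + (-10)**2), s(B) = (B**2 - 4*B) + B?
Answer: 2*sqrt(314945)/5 ≈ 224.48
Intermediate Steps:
s(B) = B**2 - 3*B
v(P) = P*(100 + P) (v(P) = P*(P + 100) = P*(100 + P))
J(x, T) = 2*T/(T + x) (J(x, T) = (2*T)/(T + x) = 2*T/(T + x))
sqrt(J(54, -44) + v(s(15))) = sqrt(2*(-44)/(-44 + 54) + (15*(-3 + 15))*(100 + 15*(-3 + 15))) = sqrt(2*(-44)/10 + (15*12)*(100 + 15*12)) = sqrt(2*(-44)*(1/10) + 180*(100 + 180)) = sqrt(-44/5 + 180*280) = sqrt(-44/5 + 50400) = sqrt(251956/5) = 2*sqrt(314945)/5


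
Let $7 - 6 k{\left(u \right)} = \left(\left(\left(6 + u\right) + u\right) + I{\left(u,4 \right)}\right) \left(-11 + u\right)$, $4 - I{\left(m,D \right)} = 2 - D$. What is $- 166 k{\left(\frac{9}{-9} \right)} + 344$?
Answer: $- \frac{9509}{3} \approx -3169.7$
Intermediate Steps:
$I{\left(m,D \right)} = 2 + D$ ($I{\left(m,D \right)} = 4 - \left(2 - D\right) = 4 + \left(-2 + D\right) = 2 + D$)
$k{\left(u \right)} = \frac{7}{6} - \frac{\left(-11 + u\right) \left(12 + 2 u\right)}{6}$ ($k{\left(u \right)} = \frac{7}{6} - \frac{\left(\left(\left(6 + u\right) + u\right) + \left(2 + 4\right)\right) \left(-11 + u\right)}{6} = \frac{7}{6} - \frac{\left(\left(6 + 2 u\right) + 6\right) \left(-11 + u\right)}{6} = \frac{7}{6} - \frac{\left(12 + 2 u\right) \left(-11 + u\right)}{6} = \frac{7}{6} - \frac{\left(-11 + u\right) \left(12 + 2 u\right)}{6}$)
$- 166 k{\left(\frac{9}{-9} \right)} + 344 = - 166 \left(\frac{139}{6} - \frac{\left(\frac{9}{-9}\right)^{2}}{3} + \frac{5 \frac{9}{-9}}{3}\right) + 344 = - 166 \left(\frac{139}{6} - \frac{\left(9 \left(- \frac{1}{9}\right)\right)^{2}}{3} + \frac{5 \cdot 9 \left(- \frac{1}{9}\right)}{3}\right) + 344 = - 166 \left(\frac{139}{6} - \frac{\left(-1\right)^{2}}{3} + \frac{5}{3} \left(-1\right)\right) + 344 = - 166 \left(\frac{139}{6} - \frac{1}{3} - \frac{5}{3}\right) + 344 = \left(-166\right) \frac{127}{6} + 344 = - \frac{10541}{3} + 344 = - \frac{9509}{3}$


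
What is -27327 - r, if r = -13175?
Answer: -14152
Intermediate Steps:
-27327 - r = -27327 - 1*(-13175) = -27327 + 13175 = -14152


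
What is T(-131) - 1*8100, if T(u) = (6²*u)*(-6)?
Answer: 20196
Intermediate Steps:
T(u) = -216*u (T(u) = (36*u)*(-6) = -216*u)
T(-131) - 1*8100 = -216*(-131) - 1*8100 = 28296 - 8100 = 20196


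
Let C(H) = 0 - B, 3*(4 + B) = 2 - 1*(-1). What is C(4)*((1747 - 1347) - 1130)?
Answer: -2190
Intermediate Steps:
B = -3 (B = -4 + (2 - 1*(-1))/3 = -4 + (2 + 1)/3 = -4 + (1/3)*3 = -4 + 1 = -3)
C(H) = 3 (C(H) = 0 - 1*(-3) = 0 + 3 = 3)
C(4)*((1747 - 1347) - 1130) = 3*((1747 - 1347) - 1130) = 3*(400 - 1130) = 3*(-730) = -2190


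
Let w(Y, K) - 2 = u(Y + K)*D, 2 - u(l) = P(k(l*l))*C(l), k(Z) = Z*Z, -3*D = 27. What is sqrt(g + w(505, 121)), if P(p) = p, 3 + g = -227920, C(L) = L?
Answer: sqrt(865195347456445) ≈ 2.9414e+7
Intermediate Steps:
D = -9 (D = -1/3*27 = -9)
k(Z) = Z**2
g = -227923 (g = -3 - 227920 = -227923)
u(l) = 2 - l**5 (u(l) = 2 - (l*l)**2*l = 2 - (l**2)**2*l = 2 - l**4*l = 2 - l**5)
w(Y, K) = -16 + 9*(K + Y)**5 (w(Y, K) = 2 + (2 - (Y + K)**5)*(-9) = 2 + (2 - (K + Y)**5)*(-9) = 2 + (-18 + 9*(K + Y)**5) = -16 + 9*(K + Y)**5)
sqrt(g + w(505, 121)) = sqrt(-227923 + (-16 + 9*(121 + 505)**5)) = sqrt(-227923 + (-16 + 9*626**5)) = sqrt(-227923 + (-16 + 9*96132816409376)) = sqrt(-227923 + (-16 + 865195347684384)) = sqrt(-227923 + 865195347684368) = sqrt(865195347456445)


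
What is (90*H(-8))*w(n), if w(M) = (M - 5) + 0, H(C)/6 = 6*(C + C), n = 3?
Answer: 103680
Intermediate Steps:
H(C) = 72*C (H(C) = 6*(6*(C + C)) = 6*(6*(2*C)) = 6*(12*C) = 72*C)
w(M) = -5 + M (w(M) = (-5 + M) + 0 = -5 + M)
(90*H(-8))*w(n) = (90*(72*(-8)))*(-5 + 3) = (90*(-576))*(-2) = -51840*(-2) = 103680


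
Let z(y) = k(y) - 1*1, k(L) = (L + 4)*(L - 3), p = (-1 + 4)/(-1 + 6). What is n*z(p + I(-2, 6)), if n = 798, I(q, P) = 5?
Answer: 478002/25 ≈ 19120.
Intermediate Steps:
p = ⅗ (p = 3/5 = 3*(⅕) = ⅗ ≈ 0.60000)
k(L) = (-3 + L)*(4 + L) (k(L) = (4 + L)*(-3 + L) = (-3 + L)*(4 + L))
z(y) = -13 + y + y² (z(y) = (-12 + y + y²) - 1*1 = (-12 + y + y²) - 1 = -13 + y + y²)
n*z(p + I(-2, 6)) = 798*(-13 + (⅗ + 5) + (⅗ + 5)²) = 798*(-13 + 28/5 + (28/5)²) = 798*(-13 + 28/5 + 784/25) = 798*(599/25) = 478002/25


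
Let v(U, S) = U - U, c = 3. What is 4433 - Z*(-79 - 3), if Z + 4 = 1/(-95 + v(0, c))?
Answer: 389893/95 ≈ 4104.1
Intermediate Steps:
v(U, S) = 0
Z = -381/95 (Z = -4 + 1/(-95 + 0) = -4 + 1/(-95) = -4 - 1/95 = -381/95 ≈ -4.0105)
4433 - Z*(-79 - 3) = 4433 - (-381)*(-79 - 3)/95 = 4433 - (-381)*(-82)/95 = 4433 - 1*31242/95 = 4433 - 31242/95 = 389893/95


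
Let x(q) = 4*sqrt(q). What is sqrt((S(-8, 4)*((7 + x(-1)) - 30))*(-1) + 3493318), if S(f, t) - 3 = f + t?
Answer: sqrt(3493295 + 4*I) ≈ 1869.0 + 0.e-3*I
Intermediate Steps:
S(f, t) = 3 + f + t (S(f, t) = 3 + (f + t) = 3 + f + t)
sqrt((S(-8, 4)*((7 + x(-1)) - 30))*(-1) + 3493318) = sqrt(((3 - 8 + 4)*((7 + 4*sqrt(-1)) - 30))*(-1) + 3493318) = sqrt(-((7 + 4*I) - 30)*(-1) + 3493318) = sqrt(-(-23 + 4*I)*(-1) + 3493318) = sqrt((23 - 4*I)*(-1) + 3493318) = sqrt((-23 + 4*I) + 3493318) = sqrt(3493295 + 4*I)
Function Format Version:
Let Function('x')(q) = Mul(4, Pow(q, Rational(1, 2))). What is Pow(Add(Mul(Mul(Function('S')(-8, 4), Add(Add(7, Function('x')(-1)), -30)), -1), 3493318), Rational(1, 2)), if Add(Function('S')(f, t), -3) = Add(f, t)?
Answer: Pow(Add(3493295, Mul(4, I)), Rational(1, 2)) ≈ Add(1869.0, Mul(0.e-3, I))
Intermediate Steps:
Function('S')(f, t) = Add(3, f, t) (Function('S')(f, t) = Add(3, Add(f, t)) = Add(3, f, t))
Pow(Add(Mul(Mul(Function('S')(-8, 4), Add(Add(7, Function('x')(-1)), -30)), -1), 3493318), Rational(1, 2)) = Pow(Add(Mul(Mul(Add(3, -8, 4), Add(Add(7, Mul(4, Pow(-1, Rational(1, 2)))), -30)), -1), 3493318), Rational(1, 2)) = Pow(Add(Mul(Mul(-1, Add(Add(7, Mul(4, I)), -30)), -1), 3493318), Rational(1, 2)) = Pow(Add(Mul(Mul(-1, Add(-23, Mul(4, I))), -1), 3493318), Rational(1, 2)) = Pow(Add(Mul(Add(23, Mul(-4, I)), -1), 3493318), Rational(1, 2)) = Pow(Add(Add(-23, Mul(4, I)), 3493318), Rational(1, 2)) = Pow(Add(3493295, Mul(4, I)), Rational(1, 2))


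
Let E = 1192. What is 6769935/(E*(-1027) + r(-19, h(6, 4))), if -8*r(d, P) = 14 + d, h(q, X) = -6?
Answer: -6017720/1088163 ≈ -5.5302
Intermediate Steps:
r(d, P) = -7/4 - d/8 (r(d, P) = -(14 + d)/8 = -7/4 - d/8)
6769935/(E*(-1027) + r(-19, h(6, 4))) = 6769935/(1192*(-1027) + (-7/4 - 1/8*(-19))) = 6769935/(-1224184 + (-7/4 + 19/8)) = 6769935/(-1224184 + 5/8) = 6769935/(-9793467/8) = 6769935*(-8/9793467) = -6017720/1088163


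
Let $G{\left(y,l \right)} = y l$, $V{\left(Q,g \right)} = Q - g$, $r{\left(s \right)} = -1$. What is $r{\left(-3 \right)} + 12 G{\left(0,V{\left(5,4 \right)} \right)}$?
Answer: $-1$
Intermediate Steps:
$G{\left(y,l \right)} = l y$
$r{\left(-3 \right)} + 12 G{\left(0,V{\left(5,4 \right)} \right)} = -1 + 12 \left(5 - 4\right) 0 = -1 + 12 \cdot 1 \cdot 0 = -1 + 12 \cdot 0 = -1 + 0 = -1$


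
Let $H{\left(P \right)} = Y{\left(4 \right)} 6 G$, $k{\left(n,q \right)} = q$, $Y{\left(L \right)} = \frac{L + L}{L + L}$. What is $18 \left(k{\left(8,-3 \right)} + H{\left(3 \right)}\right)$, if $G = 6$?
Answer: $594$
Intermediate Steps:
$Y{\left(L \right)} = 1$ ($Y{\left(L \right)} = \frac{2 L}{2 L} = 2 L \frac{1}{2 L} = 1$)
$H{\left(P \right)} = 36$ ($H{\left(P \right)} = 1 \cdot 6 \cdot 6 = 6 \cdot 6 = 36$)
$18 \left(k{\left(8,-3 \right)} + H{\left(3 \right)}\right) = 18 \left(-3 + 36\right) = 18 \cdot 33 = 594$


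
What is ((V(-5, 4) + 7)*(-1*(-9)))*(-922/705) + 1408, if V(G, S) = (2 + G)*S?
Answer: 68942/47 ≈ 1466.9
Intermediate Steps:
V(G, S) = S*(2 + G)
((V(-5, 4) + 7)*(-1*(-9)))*(-922/705) + 1408 = ((4*(2 - 5) + 7)*(-1*(-9)))*(-922/705) + 1408 = ((4*(-3) + 7)*9)*(-922*1/705) + 1408 = ((-12 + 7)*9)*(-922/705) + 1408 = -5*9*(-922/705) + 1408 = -45*(-922/705) + 1408 = 2766/47 + 1408 = 68942/47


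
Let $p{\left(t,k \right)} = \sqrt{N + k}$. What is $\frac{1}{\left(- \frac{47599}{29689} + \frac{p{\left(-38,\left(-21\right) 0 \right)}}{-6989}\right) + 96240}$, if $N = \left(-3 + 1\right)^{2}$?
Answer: $\frac{207496421}{19969122828251} \approx 1.0391 \cdot 10^{-5}$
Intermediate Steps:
$N = 4$ ($N = \left(-2\right)^{2} = 4$)
$p{\left(t,k \right)} = \sqrt{4 + k}$
$\frac{1}{\left(- \frac{47599}{29689} + \frac{p{\left(-38,\left(-21\right) 0 \right)}}{-6989}\right) + 96240} = \frac{1}{\left(- \frac{47599}{29689} + \frac{\sqrt{4 - 0}}{-6989}\right) + 96240} = \frac{1}{\left(\left(-47599\right) \frac{1}{29689} + \sqrt{4 + 0} \left(- \frac{1}{6989}\right)\right) + 96240} = \frac{1}{\left(- \frac{47599}{29689} + \sqrt{4} \left(- \frac{1}{6989}\right)\right) + 96240} = \frac{1}{\left(- \frac{47599}{29689} + 2 \left(- \frac{1}{6989}\right)\right) + 96240} = \frac{1}{\left(- \frac{47599}{29689} - \frac{2}{6989}\right) + 96240} = \frac{1}{- \frac{332728789}{207496421} + 96240} = \frac{1}{\frac{19969122828251}{207496421}} = \frac{207496421}{19969122828251}$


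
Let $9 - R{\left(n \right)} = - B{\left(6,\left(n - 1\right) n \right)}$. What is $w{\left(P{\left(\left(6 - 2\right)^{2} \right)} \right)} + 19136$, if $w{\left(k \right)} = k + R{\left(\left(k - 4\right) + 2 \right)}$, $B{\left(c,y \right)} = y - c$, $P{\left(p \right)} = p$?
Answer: $19337$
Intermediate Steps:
$R{\left(n \right)} = 3 + n \left(-1 + n\right)$ ($R{\left(n \right)} = 9 - - (\left(n - 1\right) n - 6) = 9 - - (\left(-1 + n\right) n - 6) = 9 - - (n \left(-1 + n\right) - 6) = 9 - - (-6 + n \left(-1 + n\right)) = 9 - \left(6 - n \left(-1 + n\right)\right) = 9 + \left(-6 + n \left(-1 + n\right)\right) = 3 + n \left(-1 + n\right)$)
$w{\left(k \right)} = 3 + k + \left(-3 + k\right) \left(-2 + k\right)$ ($w{\left(k \right)} = k + \left(3 + \left(\left(k - 4\right) + 2\right) \left(-1 + \left(\left(k - 4\right) + 2\right)\right)\right) = k + \left(3 + \left(\left(-4 + k\right) + 2\right) \left(-1 + \left(\left(-4 + k\right) + 2\right)\right)\right) = k + \left(3 + \left(-2 + k\right) \left(-1 + \left(-2 + k\right)\right)\right) = k + \left(3 + \left(-2 + k\right) \left(-3 + k\right)\right) = k + \left(3 + \left(-3 + k\right) \left(-2 + k\right)\right) = 3 + k + \left(-3 + k\right) \left(-2 + k\right)$)
$w{\left(P{\left(\left(6 - 2\right)^{2} \right)} \right)} + 19136 = \left(9 + \left(\left(6 - 2\right)^{2}\right)^{2} - 4 \left(6 - 2\right)^{2}\right) + 19136 = \left(9 + \left(4^{2}\right)^{2} - 4 \cdot 4^{2}\right) + 19136 = \left(9 + 16^{2} - 64\right) + 19136 = \left(9 + 256 - 64\right) + 19136 = 201 + 19136 = 19337$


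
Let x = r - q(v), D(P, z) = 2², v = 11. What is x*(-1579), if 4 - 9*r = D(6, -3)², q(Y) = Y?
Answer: 58423/3 ≈ 19474.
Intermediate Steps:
D(P, z) = 4
r = -4/3 (r = 4/9 - ⅑*4² = 4/9 - ⅑*16 = 4/9 - 16/9 = -4/3 ≈ -1.3333)
x = -37/3 (x = -4/3 - 1*11 = -4/3 - 11 = -37/3 ≈ -12.333)
x*(-1579) = -37/3*(-1579) = 58423/3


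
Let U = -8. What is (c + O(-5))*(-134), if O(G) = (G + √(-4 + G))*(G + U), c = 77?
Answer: -19028 + 5226*I ≈ -19028.0 + 5226.0*I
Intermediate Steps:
O(G) = (-8 + G)*(G + √(-4 + G)) (O(G) = (G + √(-4 + G))*(G - 8) = (G + √(-4 + G))*(-8 + G) = (-8 + G)*(G + √(-4 + G)))
(c + O(-5))*(-134) = (77 + ((-5)² - 8*(-5) - 8*√(-4 - 5) - 5*√(-4 - 5)))*(-134) = (77 + (25 + 40 - 24*I - 15*I))*(-134) = (77 + (65 - 39*I))*(-134) = (142 - 39*I)*(-134) = -19028 + 5226*I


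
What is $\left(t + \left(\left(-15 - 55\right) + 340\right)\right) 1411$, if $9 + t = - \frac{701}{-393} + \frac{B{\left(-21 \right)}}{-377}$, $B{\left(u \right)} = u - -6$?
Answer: $\frac{54944612323}{148161} \approx 3.7084 \cdot 10^{5}$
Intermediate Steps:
$B{\left(u \right)} = 6 + u$ ($B{\left(u \right)} = u + 6 = 6 + u$)
$t = - \frac{1063277}{148161}$ ($t = -9 + \left(- \frac{701}{-393} + \frac{6 - 21}{-377}\right) = -9 - - \frac{270172}{148161} = -9 + \left(\frac{701}{393} + \frac{15}{377}\right) = -9 + \frac{270172}{148161} = - \frac{1063277}{148161} \approx -7.1765$)
$\left(t + \left(\left(-15 - 55\right) + 340\right)\right) 1411 = \left(- \frac{1063277}{148161} + \left(\left(-15 - 55\right) + 340\right)\right) 1411 = \left(- \frac{1063277}{148161} + \left(-70 + 340\right)\right) 1411 = \left(- \frac{1063277}{148161} + 270\right) 1411 = \frac{38940193}{148161} \cdot 1411 = \frac{54944612323}{148161}$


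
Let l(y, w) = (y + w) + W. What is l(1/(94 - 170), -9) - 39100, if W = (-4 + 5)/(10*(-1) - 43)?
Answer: -157531181/4028 ≈ -39109.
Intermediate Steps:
W = -1/53 (W = 1/(-10 - 43) = 1/(-53) = 1*(-1/53) = -1/53 ≈ -0.018868)
l(y, w) = -1/53 + w + y (l(y, w) = (y + w) - 1/53 = (w + y) - 1/53 = -1/53 + w + y)
l(1/(94 - 170), -9) - 39100 = (-1/53 - 9 + 1/(94 - 170)) - 39100 = (-1/53 - 9 + 1/(-76)) - 39100 = (-1/53 - 9 - 1/76) - 39100 = -36381/4028 - 39100 = -157531181/4028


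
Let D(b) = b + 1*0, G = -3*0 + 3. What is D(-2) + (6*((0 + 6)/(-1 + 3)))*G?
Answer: 52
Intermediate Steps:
G = 3 (G = 0 + 3 = 3)
D(b) = b (D(b) = b + 0 = b)
D(-2) + (6*((0 + 6)/(-1 + 3)))*G = -2 + (6*((0 + 6)/(-1 + 3)))*3 = -2 + (6*(6/2))*3 = -2 + (6*(6*(½)))*3 = -2 + (6*3)*3 = -2 + 18*3 = -2 + 54 = 52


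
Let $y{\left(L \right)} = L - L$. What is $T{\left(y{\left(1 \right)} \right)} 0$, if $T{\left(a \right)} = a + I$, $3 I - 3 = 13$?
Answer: $0$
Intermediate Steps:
$I = \frac{16}{3}$ ($I = 1 + \frac{1}{3} \cdot 13 = 1 + \frac{13}{3} = \frac{16}{3} \approx 5.3333$)
$y{\left(L \right)} = 0$
$T{\left(a \right)} = \frac{16}{3} + a$ ($T{\left(a \right)} = a + \frac{16}{3} = \frac{16}{3} + a$)
$T{\left(y{\left(1 \right)} \right)} 0 = \left(\frac{16}{3} + 0\right) 0 = \frac{16}{3} \cdot 0 = 0$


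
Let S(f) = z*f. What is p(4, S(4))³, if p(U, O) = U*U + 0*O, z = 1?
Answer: 4096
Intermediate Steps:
S(f) = f (S(f) = 1*f = f)
p(U, O) = U² (p(U, O) = U² + 0 = U²)
p(4, S(4))³ = (4²)³ = 16³ = 4096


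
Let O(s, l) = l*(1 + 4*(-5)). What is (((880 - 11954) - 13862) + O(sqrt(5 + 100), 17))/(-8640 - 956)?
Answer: 25259/9596 ≈ 2.6322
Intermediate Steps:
O(s, l) = -19*l (O(s, l) = l*(1 - 20) = l*(-19) = -19*l)
(((880 - 11954) - 13862) + O(sqrt(5 + 100), 17))/(-8640 - 956) = (((880 - 11954) - 13862) - 19*17)/(-8640 - 956) = ((-11074 - 13862) - 323)/(-9596) = (-24936 - 323)*(-1/9596) = -25259*(-1/9596) = 25259/9596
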